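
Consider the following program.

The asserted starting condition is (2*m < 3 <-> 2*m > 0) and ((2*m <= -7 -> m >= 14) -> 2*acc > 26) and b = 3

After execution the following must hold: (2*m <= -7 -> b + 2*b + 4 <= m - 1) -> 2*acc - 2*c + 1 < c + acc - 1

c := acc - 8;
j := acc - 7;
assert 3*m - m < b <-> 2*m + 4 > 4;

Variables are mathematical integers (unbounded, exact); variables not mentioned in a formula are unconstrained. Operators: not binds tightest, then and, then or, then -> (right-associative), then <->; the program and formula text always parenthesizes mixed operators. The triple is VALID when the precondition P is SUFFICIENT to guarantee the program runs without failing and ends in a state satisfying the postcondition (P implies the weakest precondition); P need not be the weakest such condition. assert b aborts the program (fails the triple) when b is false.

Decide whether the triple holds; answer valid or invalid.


Working backward. After the program, the postcondition (2*m <= -7 -> b + 2*b + 4 <= m - 1) -> 2*acc - 2*c + 1 < c + acc - 1 must hold; in canonical form it is (2*m <= -7 -> 3*b <= m - 5) -> acc < 3*c - 2.
Before assert 3*m - m < b <-> 2*m + 4 > 4: (2*m < b <-> 2*m > 0) and ((2*m <= -7 -> 3*b <= m - 5) -> acc < 3*c - 2)
Before j := acc - 7: (2*m < b <-> 2*m > 0) and ((2*m <= -7 -> 3*b <= m - 5) -> acc < 3*c - 2)
Before c := acc - 8: (2*m < b <-> 2*m > 0) and ((2*m <= -7 -> 3*b <= m - 5) -> 2*acc > 26)
The weakest precondition is (2*m < b <-> 2*m > 0) and ((2*m <= -7 -> 3*b <= m - 5) -> 2*acc > 26).
Check whether (2*m < 3 <-> 2*m > 0) and ((2*m <= -7 -> m >= 14) -> 2*acc > 26) and b = 3 implies it.
Every state satisfying the precondition satisfies the weakest precondition: the implication holds.
Answer: valid


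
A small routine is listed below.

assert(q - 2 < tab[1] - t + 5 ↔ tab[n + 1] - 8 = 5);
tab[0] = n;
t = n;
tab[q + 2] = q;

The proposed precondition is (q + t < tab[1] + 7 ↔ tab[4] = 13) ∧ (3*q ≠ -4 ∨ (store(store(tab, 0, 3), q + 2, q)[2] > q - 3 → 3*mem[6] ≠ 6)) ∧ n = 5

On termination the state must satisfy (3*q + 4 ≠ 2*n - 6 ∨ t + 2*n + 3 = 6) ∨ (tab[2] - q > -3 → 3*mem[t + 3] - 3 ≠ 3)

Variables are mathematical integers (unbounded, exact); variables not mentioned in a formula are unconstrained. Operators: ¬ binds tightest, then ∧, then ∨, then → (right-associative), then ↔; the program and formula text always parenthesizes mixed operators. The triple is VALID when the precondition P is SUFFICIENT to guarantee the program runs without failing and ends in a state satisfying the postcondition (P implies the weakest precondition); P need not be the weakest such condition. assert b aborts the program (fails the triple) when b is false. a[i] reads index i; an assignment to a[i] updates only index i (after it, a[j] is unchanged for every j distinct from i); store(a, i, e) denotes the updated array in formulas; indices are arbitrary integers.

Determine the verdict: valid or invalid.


Working backward. After the program, the postcondition (3*q + 4 ≠ 2*n - 6 ∨ t + 2*n + 3 = 6) ∨ (tab[2] - q > -3 → 3*mem[t + 3] - 3 ≠ 3) must hold; in canonical form it is 3*q ≠ 2*n - 10 ∨ 2*n + t = 3 ∨ (tab[2] > q - 3 → 3*mem[t + 3] ≠ 6).
Before tab[q + 2] := q: 3*q ≠ 2*n - 10 ∨ 2*n + t = 3 ∨ (store(tab, q + 2, q)[2] > q - 3 → 3*mem[t + 3] ≠ 6)
Before t := n: 3*q ≠ 2*n - 10 ∨ 3*n = 3 ∨ (store(tab, q + 2, q)[2] > q - 3 → 3*mem[n + 3] ≠ 6)
Before tab[0] := n: 3*q ≠ 2*n - 10 ∨ 3*n = 3 ∨ (store(store(tab, 0, n), q + 2, q)[2] > q - 3 → 3*mem[n + 3] ≠ 6)
Before assert q - 2 < tab[1] - t + 5 ↔ tab[n + 1] - 8 = 5: (q + t < tab[1] + 7 ↔ tab[n + 1] = 13) ∧ (3*q ≠ 2*n - 10 ∨ 3*n = 3 ∨ (store(store(tab, 0, n), q + 2, q)[2] > q - 3 → 3*mem[n + 3] ≠ 6))
The weakest precondition is (q + t < tab[1] + 7 ↔ tab[n + 1] = 13) ∧ (3*q ≠ 2*n - 10 ∨ 3*n = 3 ∨ (store(store(tab, 0, n), q + 2, q)[2] > q - 3 → 3*mem[n + 3] ≠ 6)).
Check whether (q + t < tab[1] + 7 ↔ tab[4] = 13) ∧ (3*q ≠ -4 ∨ (store(store(tab, 0, 3), q + 2, q)[2] > q - 3 → 3*mem[6] ≠ 6)) ∧ n = 5 implies it.
Countermodel: at the initial state mem = {[0] = 2, [1] = 2, [2] = 2, [4] = 2, [6] = 2, [8] = 2, elsewhere 2}, n = 5, q = 0, t = 9, tab = {[0] = 2, [1] = 2, [2] = 2, [4] = 2, [6] = 2, [8] = 2, elsewhere 2}, the precondition holds but the weakest precondition fails.
Answer: invalid


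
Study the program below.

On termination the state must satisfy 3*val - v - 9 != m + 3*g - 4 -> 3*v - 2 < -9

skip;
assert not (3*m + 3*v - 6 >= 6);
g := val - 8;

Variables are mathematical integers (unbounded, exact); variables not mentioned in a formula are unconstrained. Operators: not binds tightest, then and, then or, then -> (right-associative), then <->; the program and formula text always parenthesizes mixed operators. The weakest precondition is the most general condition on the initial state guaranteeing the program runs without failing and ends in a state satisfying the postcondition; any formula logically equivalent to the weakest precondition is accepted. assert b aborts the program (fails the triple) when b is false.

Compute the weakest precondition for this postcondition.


Working backward. After the program, the postcondition 3*val - v - 9 != m + 3*g - 4 -> 3*v - 2 < -9 must hold; in canonical form it is 3*val != 3*g + m + v + 5 -> 3*v < -7.
Before g := val - 8: m + v != 19 -> 3*v < -7
Before assert not (3*m + 3*v - 6 >= 6): (not (3*m + 3*v >= 12)) and (m + v != 19 -> 3*v < -7)
Before skip: (not (3*m + 3*v >= 12)) and (m + v != 19 -> 3*v < -7)
Answer: WP = (not (3*m + 3*v >= 12)) and (m + v != 19 -> 3*v < -7)


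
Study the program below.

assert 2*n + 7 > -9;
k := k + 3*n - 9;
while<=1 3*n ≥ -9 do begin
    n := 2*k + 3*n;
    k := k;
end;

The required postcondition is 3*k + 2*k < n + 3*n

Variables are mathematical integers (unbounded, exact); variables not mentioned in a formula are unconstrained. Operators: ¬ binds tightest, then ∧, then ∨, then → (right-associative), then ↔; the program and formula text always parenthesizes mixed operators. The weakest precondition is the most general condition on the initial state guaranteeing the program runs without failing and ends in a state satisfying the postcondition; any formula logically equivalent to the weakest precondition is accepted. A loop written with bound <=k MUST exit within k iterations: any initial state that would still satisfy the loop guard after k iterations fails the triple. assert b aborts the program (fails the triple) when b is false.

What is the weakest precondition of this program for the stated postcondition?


Working backward. After the program, the postcondition 3*k + 2*k < n + 3*n must hold; in canonical form it is 5*k < 4*n.
Before the loop (bound <=1), unroll the exhaustion recursion (WP_0 = exit-now case; WP_j = one more guarded iteration, up to j = 1):
  WP_0: (¬(3*n ≥ -9)) ∧ 5*k < 4*n
  WP_1: (3*n ≥ -9 → ((¬(6*k + 9*n ≥ -9)) ∧ 3*k + 12*n > 0)) ∧ ((¬(3*n ≥ -9)) → 5*k < 4*n)
So before the loop: (3*n ≥ -9 → ((¬(6*k + 9*n ≥ -9)) ∧ 3*k + 12*n > 0)) ∧ ((¬(3*n ≥ -9)) → 5*k < 4*n)
Before k := k + 3*n - 9: (3*n ≥ -9 → ((¬(6*k + 27*n ≥ 45)) ∧ 3*k + 21*n > 27)) ∧ ((¬(3*n ≥ -9)) → 5*k + 11*n < 45)
Before assert 2*n + 7 > -9: 2*n > -16 ∧ (3*n ≥ -9 → ((¬(6*k + 27*n ≥ 45)) ∧ 3*k + 21*n > 27)) ∧ ((¬(3*n ≥ -9)) → 5*k + 11*n < 45)
Answer: WP = 2*n > -16 ∧ (3*n ≥ -9 → ((¬(6*k + 27*n ≥ 45)) ∧ 3*k + 21*n > 27)) ∧ ((¬(3*n ≥ -9)) → 5*k + 11*n < 45)


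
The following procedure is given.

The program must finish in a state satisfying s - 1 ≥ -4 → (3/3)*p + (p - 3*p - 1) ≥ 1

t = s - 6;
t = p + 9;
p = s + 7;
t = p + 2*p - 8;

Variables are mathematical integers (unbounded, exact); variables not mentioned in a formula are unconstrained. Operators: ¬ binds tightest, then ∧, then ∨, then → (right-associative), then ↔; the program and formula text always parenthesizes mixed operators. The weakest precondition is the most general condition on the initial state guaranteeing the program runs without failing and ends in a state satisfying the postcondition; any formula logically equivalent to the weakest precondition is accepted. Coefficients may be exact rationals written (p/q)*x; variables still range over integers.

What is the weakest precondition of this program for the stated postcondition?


Working backward. After the program, the postcondition s - 1 ≥ -4 → (3/3)*p + (p - 3*p - 1) ≥ 1 must hold; in canonical form it is s ≥ -3 → p ≤ -2.
Before t := p + 2*p - 8: s ≥ -3 → p ≤ -2
Before p := s + 7: s ≥ -3 → s ≤ -9
Before t := p + 9: s ≥ -3 → s ≤ -9
Before t := s - 6: s ≥ -3 → s ≤ -9
Answer: WP = s ≥ -3 → s ≤ -9


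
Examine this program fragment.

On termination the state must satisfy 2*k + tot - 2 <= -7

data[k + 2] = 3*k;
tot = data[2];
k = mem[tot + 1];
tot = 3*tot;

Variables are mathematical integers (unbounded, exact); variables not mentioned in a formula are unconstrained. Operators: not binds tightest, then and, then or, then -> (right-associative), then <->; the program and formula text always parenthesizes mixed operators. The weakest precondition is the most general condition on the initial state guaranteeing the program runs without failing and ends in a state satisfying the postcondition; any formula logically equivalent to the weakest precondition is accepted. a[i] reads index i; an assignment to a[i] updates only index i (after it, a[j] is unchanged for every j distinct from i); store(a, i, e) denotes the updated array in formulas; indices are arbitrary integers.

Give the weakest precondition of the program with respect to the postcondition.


Working backward. After the program, the postcondition 2*k + tot - 2 <= -7 must hold; in canonical form it is 2*k + tot <= -5.
Before tot := 3*tot: 2*k + 3*tot <= -5
Before k := mem[tot + 1]: 2*mem[tot + 1] + 3*tot <= -5
Before tot := data[2]: 3*data[2] + 2*mem[data[2] + 1] <= -5
Before data[k + 2] := 3*k: 2*mem[store(data, k + 2, 3*k)[2] + 1] + 3*store(data, k + 2, 3*k)[2] <= -5
Answer: WP = 2*mem[store(data, k + 2, 3*k)[2] + 1] + 3*store(data, k + 2, 3*k)[2] <= -5


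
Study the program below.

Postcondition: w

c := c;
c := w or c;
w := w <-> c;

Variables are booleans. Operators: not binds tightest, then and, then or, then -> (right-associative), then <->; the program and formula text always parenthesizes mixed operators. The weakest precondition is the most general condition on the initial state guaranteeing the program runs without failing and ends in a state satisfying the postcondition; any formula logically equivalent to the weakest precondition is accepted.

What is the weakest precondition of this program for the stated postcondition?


Working backward. After the program, w must hold.
Before w := w <-> c: w <-> c
Before c := w or c: w <-> (w or c)
Before c := c: w <-> (w or c)
Answer: WP = w <-> (w or c)


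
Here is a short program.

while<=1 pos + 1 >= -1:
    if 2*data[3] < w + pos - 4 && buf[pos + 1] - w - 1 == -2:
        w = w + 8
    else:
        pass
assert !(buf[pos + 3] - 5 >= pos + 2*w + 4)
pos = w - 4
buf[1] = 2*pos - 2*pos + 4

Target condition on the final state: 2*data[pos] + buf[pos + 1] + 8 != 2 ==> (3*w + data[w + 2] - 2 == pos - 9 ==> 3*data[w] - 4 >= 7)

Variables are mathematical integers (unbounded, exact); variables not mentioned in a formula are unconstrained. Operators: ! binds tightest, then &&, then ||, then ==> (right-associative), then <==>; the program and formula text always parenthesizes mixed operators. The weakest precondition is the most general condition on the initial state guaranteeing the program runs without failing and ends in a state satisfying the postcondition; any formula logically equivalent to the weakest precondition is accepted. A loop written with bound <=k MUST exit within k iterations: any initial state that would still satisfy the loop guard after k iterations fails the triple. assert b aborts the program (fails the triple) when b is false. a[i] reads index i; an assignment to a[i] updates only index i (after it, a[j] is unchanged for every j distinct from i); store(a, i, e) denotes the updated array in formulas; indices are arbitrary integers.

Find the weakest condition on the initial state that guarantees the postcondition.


Working backward. After the program, the postcondition 2*data[pos] + buf[pos + 1] + 8 != 2 ==> (3*w + data[w + 2] - 2 == pos - 9 ==> 3*data[w] - 4 >= 7) must hold; in canonical form it is buf[pos + 1] + 2*data[pos] != -6 ==> (data[w + 2] + 3*w == pos - 7 ==> 3*data[w] >= 11).
Before buf[1] := 2*pos - 2*pos + 4: 2*data[pos] + store(buf, 1, 4)[pos + 1] != -6 ==> (data[w + 2] + 3*w == pos - 7 ==> 3*data[w] >= 11)
Before pos := w - 4: 2*data[w - 4] + store(buf, 1, 4)[w - 3] != -6 ==> (data[w + 2] + 2*w == -11 ==> 3*data[w] >= 11)
Before assert !(buf[pos + 3] - 5 >= pos + 2*w + 4): (!(buf[pos + 3] >= pos + 2*w + 9)) && (2*data[w - 4] + store(buf, 1, 4)[w - 3] != -6 ==> (data[w + 2] + 2*w == -11 ==> 3*data[w] >= 11))
Before the loop (bound <=1), unroll the exhaustion recursion (WP_0 = exit-now case; WP_j = one more guarded iteration, up to j = 1):
  WP_0: (!(pos >= -2)) && (!(buf[pos + 3] >= pos + 2*w + 9)) && (2*data[w - 4] + store(buf, 1, 4)[w - 3] != -6 ==> (data[w + 2] + 2*w == -11 ==> 3*data[w] >= 11))
  WP_1: (pos >= -2 ==> (((2*data[3] < pos + w - 4 && buf[pos + 1] == w - 1) ==> ((!(pos >= -2)) && (!(buf[pos + 3] >= pos + 2*w + 25)) && (2*data[w + 4] + store(buf, 1, 4)[w + 5] != -6 ==> (data[w + 10] + 2*w == -27 ==> 3*data[w + 8] >= 11)))) && ((!(2*data[3] < pos + w - 4 && buf[pos + 1] == w - 1)) ==> ((!(pos >= -2)) && (!(buf[pos + 3] >= pos + 2*w + 9)) && (2*data[w - 4] + store(buf, 1, 4)[w - 3] != -6 ==> (data[w + 2] + 2*w == -11 ==> 3*data[w] >= 11)))))) && ((!(pos >= -2)) ==> ((!(buf[pos + 3] >= pos + 2*w + 9)) && (2*data[w - 4] + store(buf, 1, 4)[w - 3] != -6 ==> (data[w + 2] + 2*w == -11 ==> 3*data[w] >= 11))))
So before the loop: (pos >= -2 ==> (((2*data[3] < pos + w - 4 && buf[pos + 1] == w - 1) ==> ((!(pos >= -2)) && (!(buf[pos + 3] >= pos + 2*w + 25)) && (2*data[w + 4] + store(buf, 1, 4)[w + 5] != -6 ==> (data[w + 10] + 2*w == -27 ==> 3*data[w + 8] >= 11)))) && ((!(2*data[3] < pos + w - 4 && buf[pos + 1] == w - 1)) ==> ((!(pos >= -2)) && (!(buf[pos + 3] >= pos + 2*w + 9)) && (2*data[w - 4] + store(buf, 1, 4)[w - 3] != -6 ==> (data[w + 2] + 2*w == -11 ==> 3*data[w] >= 11)))))) && ((!(pos >= -2)) ==> ((!(buf[pos + 3] >= pos + 2*w + 9)) && (2*data[w - 4] + store(buf, 1, 4)[w - 3] != -6 ==> (data[w + 2] + 2*w == -11 ==> 3*data[w] >= 11))))
Answer: WP = (pos >= -2 ==> (((2*data[3] < pos + w - 4 && buf[pos + 1] == w - 1) ==> ((!(pos >= -2)) && (!(buf[pos + 3] >= pos + 2*w + 25)) && (2*data[w + 4] + store(buf, 1, 4)[w + 5] != -6 ==> (data[w + 10] + 2*w == -27 ==> 3*data[w + 8] >= 11)))) && ((!(2*data[3] < pos + w - 4 && buf[pos + 1] == w - 1)) ==> ((!(pos >= -2)) && (!(buf[pos + 3] >= pos + 2*w + 9)) && (2*data[w - 4] + store(buf, 1, 4)[w - 3] != -6 ==> (data[w + 2] + 2*w == -11 ==> 3*data[w] >= 11)))))) && ((!(pos >= -2)) ==> ((!(buf[pos + 3] >= pos + 2*w + 9)) && (2*data[w - 4] + store(buf, 1, 4)[w - 3] != -6 ==> (data[w + 2] + 2*w == -11 ==> 3*data[w] >= 11))))


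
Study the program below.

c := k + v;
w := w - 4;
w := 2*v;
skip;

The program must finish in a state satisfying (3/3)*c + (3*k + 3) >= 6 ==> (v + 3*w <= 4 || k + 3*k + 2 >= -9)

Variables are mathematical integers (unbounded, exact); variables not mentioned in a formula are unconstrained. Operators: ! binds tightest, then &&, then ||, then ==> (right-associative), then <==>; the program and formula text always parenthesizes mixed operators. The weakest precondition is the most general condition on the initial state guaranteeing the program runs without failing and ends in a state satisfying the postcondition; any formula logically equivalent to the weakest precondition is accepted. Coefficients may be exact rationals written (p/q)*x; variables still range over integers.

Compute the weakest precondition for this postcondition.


Working backward. After the program, the postcondition (3/3)*c + (3*k + 3) >= 6 ==> (v + 3*w <= 4 || k + 3*k + 2 >= -9) must hold; in canonical form it is c + 3*k >= 3 ==> (v + 3*w <= 4 || 4*k >= -11).
Before skip: c + 3*k >= 3 ==> (v + 3*w <= 4 || 4*k >= -11)
Before w := 2*v: c + 3*k >= 3 ==> (7*v <= 4 || 4*k >= -11)
Before w := w - 4: c + 3*k >= 3 ==> (7*v <= 4 || 4*k >= -11)
Before c := k + v: 4*k + v >= 3 ==> (7*v <= 4 || 4*k >= -11)
Answer: WP = 4*k + v >= 3 ==> (7*v <= 4 || 4*k >= -11)


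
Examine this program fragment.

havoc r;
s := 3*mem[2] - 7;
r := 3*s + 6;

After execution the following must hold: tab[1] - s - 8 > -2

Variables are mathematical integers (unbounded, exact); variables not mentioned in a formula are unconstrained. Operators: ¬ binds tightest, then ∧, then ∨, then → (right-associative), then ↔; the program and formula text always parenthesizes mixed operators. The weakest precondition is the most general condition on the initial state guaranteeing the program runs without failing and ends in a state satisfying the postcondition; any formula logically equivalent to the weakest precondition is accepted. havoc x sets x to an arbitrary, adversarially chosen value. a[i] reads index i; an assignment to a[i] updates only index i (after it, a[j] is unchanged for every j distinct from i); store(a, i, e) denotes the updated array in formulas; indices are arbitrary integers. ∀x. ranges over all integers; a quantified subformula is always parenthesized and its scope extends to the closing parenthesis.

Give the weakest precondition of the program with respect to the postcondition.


Working backward. After the program, the postcondition tab[1] - s - 8 > -2 must hold; in canonical form it is tab[1] > s + 6.
Before r := 3*s + 6: tab[1] > s + 6
Before s := 3*mem[2] - 7: tab[1] > 3*mem[2] - 1
Before havoc r: tab[1] > 3*mem[2] - 1
Answer: WP = tab[1] > 3*mem[2] - 1


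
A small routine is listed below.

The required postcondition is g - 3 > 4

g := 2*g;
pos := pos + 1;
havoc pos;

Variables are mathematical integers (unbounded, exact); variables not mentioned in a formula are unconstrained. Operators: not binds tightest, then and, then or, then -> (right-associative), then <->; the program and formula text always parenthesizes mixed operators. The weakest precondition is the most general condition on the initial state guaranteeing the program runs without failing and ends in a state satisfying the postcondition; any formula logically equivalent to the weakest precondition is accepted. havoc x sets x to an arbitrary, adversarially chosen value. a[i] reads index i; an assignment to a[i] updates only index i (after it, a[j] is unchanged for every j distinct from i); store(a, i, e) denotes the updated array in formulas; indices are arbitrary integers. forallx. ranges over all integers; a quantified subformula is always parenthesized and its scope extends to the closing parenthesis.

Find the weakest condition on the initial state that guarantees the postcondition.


Working backward. After the program, the postcondition g - 3 > 4 must hold; in canonical form it is g > 7.
Before havoc pos: g > 7
Before pos := pos + 1: g > 7
Before g := 2*g: 2*g > 7
Answer: WP = 2*g > 7


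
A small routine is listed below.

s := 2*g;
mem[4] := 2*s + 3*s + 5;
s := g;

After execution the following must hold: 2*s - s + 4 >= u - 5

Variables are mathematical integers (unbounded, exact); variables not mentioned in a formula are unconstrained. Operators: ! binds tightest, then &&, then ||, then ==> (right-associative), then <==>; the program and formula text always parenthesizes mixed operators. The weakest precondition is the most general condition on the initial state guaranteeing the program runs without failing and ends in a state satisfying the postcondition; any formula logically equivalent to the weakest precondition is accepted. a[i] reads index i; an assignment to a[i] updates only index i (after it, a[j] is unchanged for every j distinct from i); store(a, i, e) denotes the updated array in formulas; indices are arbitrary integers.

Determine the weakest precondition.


Working backward. After the program, the postcondition 2*s - s + 4 >= u - 5 must hold; in canonical form it is s >= u - 9.
Before s := g: g >= u - 9
Before mem[4] := 2*s + 3*s + 5: g >= u - 9
Before s := 2*g: g >= u - 9
Answer: WP = g >= u - 9


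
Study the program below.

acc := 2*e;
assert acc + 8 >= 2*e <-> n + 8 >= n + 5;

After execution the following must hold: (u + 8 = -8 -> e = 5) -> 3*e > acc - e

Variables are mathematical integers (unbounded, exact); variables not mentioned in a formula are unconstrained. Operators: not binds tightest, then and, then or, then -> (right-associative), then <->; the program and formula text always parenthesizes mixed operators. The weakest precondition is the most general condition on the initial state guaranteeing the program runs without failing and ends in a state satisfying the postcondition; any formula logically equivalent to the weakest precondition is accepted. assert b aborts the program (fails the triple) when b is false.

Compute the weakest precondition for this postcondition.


Working backward. After the program, the postcondition (u + 8 = -8 -> e = 5) -> 3*e > acc - e must hold; in canonical form it is (u = -16 -> e = 5) -> 4*e > acc.
Before assert acc + 8 >= 2*e <-> n + 8 >= n + 5: acc >= 2*e - 8 and ((u = -16 -> e = 5) -> 4*e > acc)
Before acc := 2*e: (u = -16 -> e = 5) -> 2*e > 0
Answer: WP = (u = -16 -> e = 5) -> 2*e > 0


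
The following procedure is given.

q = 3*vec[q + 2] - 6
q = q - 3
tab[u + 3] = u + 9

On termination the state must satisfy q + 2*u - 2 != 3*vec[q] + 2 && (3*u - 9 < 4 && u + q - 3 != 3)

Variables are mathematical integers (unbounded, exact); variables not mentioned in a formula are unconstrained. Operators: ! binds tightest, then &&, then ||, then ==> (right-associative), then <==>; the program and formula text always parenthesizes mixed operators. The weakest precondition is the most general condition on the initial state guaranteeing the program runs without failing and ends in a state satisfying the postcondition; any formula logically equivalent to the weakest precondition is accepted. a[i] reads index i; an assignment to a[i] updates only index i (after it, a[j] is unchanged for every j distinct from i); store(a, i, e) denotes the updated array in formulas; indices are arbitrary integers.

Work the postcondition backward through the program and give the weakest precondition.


Working backward. After the program, the postcondition q + 2*u - 2 != 3*vec[q] + 2 && (3*u - 9 < 4 && u + q - 3 != 3) must hold; in canonical form it is q + 2*u != 3*vec[q] + 4 && 3*u < 13 && q + u != 6.
Before tab[u + 3] := u + 9: q + 2*u != 3*vec[q] + 4 && 3*u < 13 && q + u != 6
Before q := q - 3: q + 2*u != 3*vec[q - 3] + 7 && 3*u < 13 && q + u != 9
Before q := 3*vec[q + 2] - 6: 3*vec[q + 2] + 2*u != 3*vec[3*vec[q + 2] - 9] + 13 && 3*u < 13 && 3*vec[q + 2] + u != 15
Answer: WP = 3*vec[q + 2] + 2*u != 3*vec[3*vec[q + 2] - 9] + 13 && 3*u < 13 && 3*vec[q + 2] + u != 15


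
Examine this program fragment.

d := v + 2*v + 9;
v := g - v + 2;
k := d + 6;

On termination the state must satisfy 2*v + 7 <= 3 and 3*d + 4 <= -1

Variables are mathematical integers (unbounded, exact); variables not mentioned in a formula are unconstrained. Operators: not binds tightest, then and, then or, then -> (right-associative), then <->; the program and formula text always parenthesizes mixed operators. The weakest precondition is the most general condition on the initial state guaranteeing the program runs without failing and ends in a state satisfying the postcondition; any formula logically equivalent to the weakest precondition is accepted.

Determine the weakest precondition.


Working backward. After the program, the postcondition 2*v + 7 <= 3 and 3*d + 4 <= -1 must hold; in canonical form it is 2*v <= -4 and 3*d <= -5.
Before k := d + 6: 2*v <= -4 and 3*d <= -5
Before v := g - v + 2: 2*g <= 2*v - 8 and 3*d <= -5
Before d := v + 2*v + 9: 2*g <= 2*v - 8 and 9*v <= -32
Answer: WP = 2*g <= 2*v - 8 and 9*v <= -32


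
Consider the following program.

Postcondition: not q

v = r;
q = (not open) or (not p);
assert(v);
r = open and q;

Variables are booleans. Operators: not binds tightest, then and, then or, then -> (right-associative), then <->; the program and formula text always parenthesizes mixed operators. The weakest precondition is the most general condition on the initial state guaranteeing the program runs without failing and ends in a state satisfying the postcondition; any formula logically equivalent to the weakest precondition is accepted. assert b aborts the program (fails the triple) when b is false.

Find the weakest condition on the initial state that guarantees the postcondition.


Working backward. After the program, not q must hold.
Before r := open and q: not q
Before assert v: v and (not q)
Before q := (not open) or (not p): v and (not ((not open) or (not p)))
Before v := r: r and (not ((not open) or (not p)))
Answer: WP = r and (not ((not open) or (not p)))


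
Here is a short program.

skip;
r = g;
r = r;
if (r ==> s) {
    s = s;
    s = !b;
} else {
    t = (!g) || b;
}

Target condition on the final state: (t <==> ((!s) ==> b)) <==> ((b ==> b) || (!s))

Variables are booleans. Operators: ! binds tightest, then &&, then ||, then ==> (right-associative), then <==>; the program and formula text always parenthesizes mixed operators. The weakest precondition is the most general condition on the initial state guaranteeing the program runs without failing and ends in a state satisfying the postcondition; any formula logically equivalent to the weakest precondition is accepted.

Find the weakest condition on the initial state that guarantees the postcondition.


Working backward. After the program, the postcondition (t <==> ((!s) ==> b)) <==> ((b ==> b) || (!s)) must hold; in canonical form it is t <==> ((!s) ==> b).
Then branch requires t; else branch requires ((!g) || b) <==> ((!s) ==> b).
Before the if: ((r ==> s) ==> t) && ((!(r ==> s)) ==> (((!g) || b) <==> ((!s) ==> b)))
Before r := r: ((r ==> s) ==> t) && ((!(r ==> s)) ==> (((!g) || b) <==> ((!s) ==> b)))
Before r := g: ((g ==> s) ==> t) && ((!(g ==> s)) ==> (((!g) || b) <==> ((!s) ==> b)))
Before skip: ((g ==> s) ==> t) && ((!(g ==> s)) ==> (((!g) || b) <==> ((!s) ==> b)))
Answer: WP = ((g ==> s) ==> t) && ((!(g ==> s)) ==> (((!g) || b) <==> ((!s) ==> b)))


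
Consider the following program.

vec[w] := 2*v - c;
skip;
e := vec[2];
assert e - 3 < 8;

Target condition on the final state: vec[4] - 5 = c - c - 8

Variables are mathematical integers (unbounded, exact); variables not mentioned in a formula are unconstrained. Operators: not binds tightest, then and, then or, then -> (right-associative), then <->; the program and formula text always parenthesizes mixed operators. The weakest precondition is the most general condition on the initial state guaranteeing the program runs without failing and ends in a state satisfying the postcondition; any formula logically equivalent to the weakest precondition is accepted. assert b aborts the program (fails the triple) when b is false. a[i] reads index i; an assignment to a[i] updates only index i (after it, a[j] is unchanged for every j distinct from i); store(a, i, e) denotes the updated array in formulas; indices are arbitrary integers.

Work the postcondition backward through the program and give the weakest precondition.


Working backward. After the program, the postcondition vec[4] - 5 = c - c - 8 must hold; in canonical form it is vec[4] = -3.
Before assert e - 3 < 8: e < 11 and vec[4] = -3
Before e := vec[2]: vec[2] < 11 and vec[4] = -3
Before skip: vec[2] < 11 and vec[4] = -3
Before vec[w] := 2*v - c: store(vec, w, -c + 2*v)[2] < 11 and store(vec, w, -c + 2*v)[4] = -3
Answer: WP = store(vec, w, -c + 2*v)[2] < 11 and store(vec, w, -c + 2*v)[4] = -3


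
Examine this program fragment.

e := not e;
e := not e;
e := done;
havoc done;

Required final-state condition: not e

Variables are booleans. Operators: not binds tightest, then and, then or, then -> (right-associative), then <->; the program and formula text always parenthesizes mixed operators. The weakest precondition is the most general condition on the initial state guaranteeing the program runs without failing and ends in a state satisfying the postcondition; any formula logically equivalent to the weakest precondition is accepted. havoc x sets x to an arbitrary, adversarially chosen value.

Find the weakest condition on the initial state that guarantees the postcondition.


Working backward. After the program, not e must hold.
Before havoc done: not e
Before e := done: not done
Before e := not e: not done
Before e := not e: not done
Answer: WP = not done


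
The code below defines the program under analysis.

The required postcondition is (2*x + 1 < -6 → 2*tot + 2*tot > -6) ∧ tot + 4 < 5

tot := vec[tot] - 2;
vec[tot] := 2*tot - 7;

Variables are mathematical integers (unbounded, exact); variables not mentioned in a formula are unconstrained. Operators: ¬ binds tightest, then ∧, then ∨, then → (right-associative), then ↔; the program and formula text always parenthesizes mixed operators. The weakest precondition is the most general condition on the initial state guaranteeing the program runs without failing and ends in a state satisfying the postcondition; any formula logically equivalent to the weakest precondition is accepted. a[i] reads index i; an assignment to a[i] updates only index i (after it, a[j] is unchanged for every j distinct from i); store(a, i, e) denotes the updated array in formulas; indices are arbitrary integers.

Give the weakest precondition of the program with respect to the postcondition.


Working backward. After the program, the postcondition (2*x + 1 < -6 → 2*tot + 2*tot > -6) ∧ tot + 4 < 5 must hold; in canonical form it is (2*x < -7 → 4*tot > -6) ∧ tot < 1.
Before vec[tot] := 2*tot - 7: (2*x < -7 → 4*tot > -6) ∧ tot < 1
Before tot := vec[tot] - 2: (2*x < -7 → 4*vec[tot] > 2) ∧ vec[tot] < 3
Answer: WP = (2*x < -7 → 4*vec[tot] > 2) ∧ vec[tot] < 3


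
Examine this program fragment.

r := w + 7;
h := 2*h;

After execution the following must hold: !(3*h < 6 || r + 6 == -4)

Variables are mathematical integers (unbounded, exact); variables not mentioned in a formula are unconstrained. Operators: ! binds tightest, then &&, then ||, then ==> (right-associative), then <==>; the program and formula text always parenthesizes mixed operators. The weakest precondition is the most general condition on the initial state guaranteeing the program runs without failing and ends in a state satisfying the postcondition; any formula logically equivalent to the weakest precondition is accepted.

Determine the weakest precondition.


Working backward. After the program, the postcondition !(3*h < 6 || r + 6 == -4) must hold; in canonical form it is !(3*h < 6 || r == -10).
Before h := 2*h: !(6*h < 6 || r == -10)
Before r := w + 7: !(6*h < 6 || w == -17)
Answer: WP = !(6*h < 6 || w == -17)


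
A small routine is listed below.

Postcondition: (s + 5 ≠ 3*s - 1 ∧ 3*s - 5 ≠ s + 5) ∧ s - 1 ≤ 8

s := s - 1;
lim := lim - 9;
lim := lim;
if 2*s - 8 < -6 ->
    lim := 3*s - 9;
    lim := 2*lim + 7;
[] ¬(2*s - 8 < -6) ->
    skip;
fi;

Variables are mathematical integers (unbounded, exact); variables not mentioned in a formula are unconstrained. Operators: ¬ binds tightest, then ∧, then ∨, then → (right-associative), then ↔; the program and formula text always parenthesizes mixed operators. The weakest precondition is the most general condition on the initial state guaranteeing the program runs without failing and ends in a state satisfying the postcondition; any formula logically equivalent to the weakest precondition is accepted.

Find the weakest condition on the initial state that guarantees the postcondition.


Working backward. After the program, the postcondition (s + 5 ≠ 3*s - 1 ∧ 3*s - 5 ≠ s + 5) ∧ s - 1 ≤ 8 must hold; in canonical form it is 2*s ≠ 6 ∧ 2*s ≠ 10 ∧ s ≤ 9.
Then branch requires 2*s ≠ 6 ∧ 2*s ≠ 10 ∧ s ≤ 9; else branch requires 2*s ≠ 6 ∧ 2*s ≠ 10 ∧ s ≤ 9.
Before the if: (2*s < 2 → (2*s ≠ 6 ∧ 2*s ≠ 10 ∧ s ≤ 9)) ∧ ((¬(2*s < 2)) → (2*s ≠ 6 ∧ 2*s ≠ 10 ∧ s ≤ 9))
Before lim := lim: (2*s < 2 → (2*s ≠ 6 ∧ 2*s ≠ 10 ∧ s ≤ 9)) ∧ ((¬(2*s < 2)) → (2*s ≠ 6 ∧ 2*s ≠ 10 ∧ s ≤ 9))
Before lim := lim - 9: (2*s < 2 → (2*s ≠ 6 ∧ 2*s ≠ 10 ∧ s ≤ 9)) ∧ ((¬(2*s < 2)) → (2*s ≠ 6 ∧ 2*s ≠ 10 ∧ s ≤ 9))
Before s := s - 1: (2*s < 4 → (2*s ≠ 8 ∧ 2*s ≠ 12 ∧ s ≤ 10)) ∧ ((¬(2*s < 4)) → (2*s ≠ 8 ∧ 2*s ≠ 12 ∧ s ≤ 10))
Answer: WP = (2*s < 4 → (2*s ≠ 8 ∧ 2*s ≠ 12 ∧ s ≤ 10)) ∧ ((¬(2*s < 4)) → (2*s ≠ 8 ∧ 2*s ≠ 12 ∧ s ≤ 10))


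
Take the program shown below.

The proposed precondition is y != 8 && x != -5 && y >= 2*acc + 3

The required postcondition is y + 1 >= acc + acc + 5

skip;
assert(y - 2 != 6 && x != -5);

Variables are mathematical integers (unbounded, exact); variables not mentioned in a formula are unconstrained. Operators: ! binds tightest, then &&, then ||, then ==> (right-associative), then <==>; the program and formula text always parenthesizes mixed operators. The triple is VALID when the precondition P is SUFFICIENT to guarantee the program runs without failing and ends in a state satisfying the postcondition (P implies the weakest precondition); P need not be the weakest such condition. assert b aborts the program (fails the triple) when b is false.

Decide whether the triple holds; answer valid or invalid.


Working backward. After the program, the postcondition y + 1 >= acc + acc + 5 must hold; in canonical form it is y >= 2*acc + 4.
Before assert y - 2 != 6 && x != -5: y != 8 && x != -5 && y >= 2*acc + 4
Before skip: y != 8 && x != -5 && y >= 2*acc + 4
The weakest precondition is y != 8 && x != -5 && y >= 2*acc + 4.
Check whether y != 8 && x != -5 && y >= 2*acc + 3 implies it.
Countermodel: at the initial state acc = 0, x = -4, y = 3, the precondition holds but the weakest precondition fails.
Answer: invalid


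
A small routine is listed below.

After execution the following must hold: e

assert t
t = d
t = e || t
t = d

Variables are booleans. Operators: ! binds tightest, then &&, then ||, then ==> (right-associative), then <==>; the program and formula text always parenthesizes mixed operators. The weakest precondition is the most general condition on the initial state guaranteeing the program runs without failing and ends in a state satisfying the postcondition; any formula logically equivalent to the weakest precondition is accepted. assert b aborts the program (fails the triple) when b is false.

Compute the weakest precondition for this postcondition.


Working backward. After the program, e must hold.
Before t := d: e
Before t := e || t: e
Before t := d: e
Before assert t: t && e
Answer: WP = t && e


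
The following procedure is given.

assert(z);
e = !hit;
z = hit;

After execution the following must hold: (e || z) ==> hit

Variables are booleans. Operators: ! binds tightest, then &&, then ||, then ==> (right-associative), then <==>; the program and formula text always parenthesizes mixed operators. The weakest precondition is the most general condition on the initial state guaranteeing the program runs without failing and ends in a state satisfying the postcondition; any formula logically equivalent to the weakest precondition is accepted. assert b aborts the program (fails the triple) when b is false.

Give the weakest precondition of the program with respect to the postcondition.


Working backward. After the program, (e || z) ==> hit must hold.
Before z := hit: (e || hit) ==> hit
Before e := !hit: hit
Before assert z: z && hit
Answer: WP = z && hit


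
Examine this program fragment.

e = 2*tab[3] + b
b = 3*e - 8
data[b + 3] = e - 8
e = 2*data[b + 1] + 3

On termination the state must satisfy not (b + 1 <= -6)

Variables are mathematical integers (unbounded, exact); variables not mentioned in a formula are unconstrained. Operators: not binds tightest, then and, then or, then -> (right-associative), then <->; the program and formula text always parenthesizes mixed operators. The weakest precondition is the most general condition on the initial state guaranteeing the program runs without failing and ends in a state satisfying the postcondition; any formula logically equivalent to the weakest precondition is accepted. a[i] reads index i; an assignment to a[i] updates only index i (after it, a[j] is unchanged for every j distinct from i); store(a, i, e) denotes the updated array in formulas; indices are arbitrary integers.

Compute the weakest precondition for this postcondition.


Working backward. After the program, the postcondition not (b + 1 <= -6) must hold; in canonical form it is not (b <= -7).
Before e := 2*data[b + 1] + 3: not (b <= -7)
Before data[b + 3] := e - 8: not (b <= -7)
Before b := 3*e - 8: not (3*e <= 1)
Before e := 2*tab[3] + b: not (6*tab[3] + 3*b <= 1)
Answer: WP = not (6*tab[3] + 3*b <= 1)


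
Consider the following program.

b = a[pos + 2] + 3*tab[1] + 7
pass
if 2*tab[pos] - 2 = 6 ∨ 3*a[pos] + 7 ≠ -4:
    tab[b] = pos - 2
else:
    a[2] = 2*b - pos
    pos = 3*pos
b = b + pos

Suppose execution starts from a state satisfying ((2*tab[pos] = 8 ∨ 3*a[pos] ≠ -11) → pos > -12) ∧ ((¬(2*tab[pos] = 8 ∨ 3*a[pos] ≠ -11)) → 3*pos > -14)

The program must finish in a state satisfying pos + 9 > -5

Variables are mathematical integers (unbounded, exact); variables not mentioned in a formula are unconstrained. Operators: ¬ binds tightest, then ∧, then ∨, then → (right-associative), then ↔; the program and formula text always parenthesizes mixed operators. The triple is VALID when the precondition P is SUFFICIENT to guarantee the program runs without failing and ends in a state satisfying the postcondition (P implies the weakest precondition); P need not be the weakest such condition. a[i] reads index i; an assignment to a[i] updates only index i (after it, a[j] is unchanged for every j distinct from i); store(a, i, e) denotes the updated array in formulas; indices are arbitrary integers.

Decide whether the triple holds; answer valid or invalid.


Working backward. After the program, the postcondition pos + 9 > -5 must hold; in canonical form it is pos > -14.
Before b := b + pos: pos > -14
Then branch requires pos > -14; else branch requires 3*pos > -14.
Before the if: ((2*tab[pos] = 8 ∨ 3*a[pos] ≠ -11) → pos > -14) ∧ ((¬(2*tab[pos] = 8 ∨ 3*a[pos] ≠ -11)) → 3*pos > -14)
Before skip: ((2*tab[pos] = 8 ∨ 3*a[pos] ≠ -11) → pos > -14) ∧ ((¬(2*tab[pos] = 8 ∨ 3*a[pos] ≠ -11)) → 3*pos > -14)
Before b := a[pos + 2] + 3*tab[1] + 7: ((2*tab[pos] = 8 ∨ 3*a[pos] ≠ -11) → pos > -14) ∧ ((¬(2*tab[pos] = 8 ∨ 3*a[pos] ≠ -11)) → 3*pos > -14)
The weakest precondition is ((2*tab[pos] = 8 ∨ 3*a[pos] ≠ -11) → pos > -14) ∧ ((¬(2*tab[pos] = 8 ∨ 3*a[pos] ≠ -11)) → 3*pos > -14).
Check whether ((2*tab[pos] = 8 ∨ 3*a[pos] ≠ -11) → pos > -12) ∧ ((¬(2*tab[pos] = 8 ∨ 3*a[pos] ≠ -11)) → 3*pos > -14) implies it.
Every state satisfying the precondition satisfies the weakest precondition: the implication holds.
Answer: valid


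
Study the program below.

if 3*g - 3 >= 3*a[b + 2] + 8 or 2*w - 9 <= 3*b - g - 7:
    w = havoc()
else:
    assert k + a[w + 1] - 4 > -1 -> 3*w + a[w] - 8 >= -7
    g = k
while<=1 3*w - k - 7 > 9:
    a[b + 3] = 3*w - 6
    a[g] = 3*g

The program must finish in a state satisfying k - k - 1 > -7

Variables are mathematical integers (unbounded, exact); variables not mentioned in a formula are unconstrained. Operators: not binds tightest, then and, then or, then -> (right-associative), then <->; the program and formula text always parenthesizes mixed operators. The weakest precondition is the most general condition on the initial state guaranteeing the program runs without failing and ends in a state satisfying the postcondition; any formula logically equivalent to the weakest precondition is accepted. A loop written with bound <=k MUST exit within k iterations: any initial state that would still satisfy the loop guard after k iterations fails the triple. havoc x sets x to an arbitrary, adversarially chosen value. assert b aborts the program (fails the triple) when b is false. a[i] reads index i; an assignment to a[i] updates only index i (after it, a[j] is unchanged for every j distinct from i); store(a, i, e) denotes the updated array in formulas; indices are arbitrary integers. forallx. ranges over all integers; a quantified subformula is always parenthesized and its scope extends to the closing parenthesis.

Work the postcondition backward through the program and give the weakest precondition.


Working backward. After the program, the postcondition k - k - 1 > -7 must hold; in canonical form it is true.
Before the loop (bound <=1), unroll the exhaustion recursion (WP_0 = exit-now case; WP_j = one more guarded iteration, up to j = 1):
  WP_0: not (3*w > k + 16)
  WP_1: 3*w > k + 16 -> (not (3*w > k + 16))
So before the loop: 3*w > k + 16 -> (not (3*w > k + 16))
Then branch requires forall w_1. (3*w_1 > k + 16 -> (not (3*w_1 > k + 16))); else branch requires (a[w + 1] + k > 3 -> a[w] + 3*w >= 1) and (3*w > k + 16 -> (not (3*w > k + 16))).
Before the if: ((3*g >= 3*a[b + 2] + 11 or g + 2*w <= 3*b + 2) -> (forall w_1. (3*w_1 > k + 16 -> (not (3*w_1 > k + 16))))) and ((not (3*g >= 3*a[b + 2] + 11 or g + 2*w <= 3*b + 2)) -> ((a[w + 1] + k > 3 -> a[w] + 3*w >= 1) and (3*w > k + 16 -> (not (3*w > k + 16)))))
Answer: WP = ((3*g >= 3*a[b + 2] + 11 or g + 2*w <= 3*b + 2) -> (forall w_1. (3*w_1 > k + 16 -> (not (3*w_1 > k + 16))))) and ((not (3*g >= 3*a[b + 2] + 11 or g + 2*w <= 3*b + 2)) -> ((a[w + 1] + k > 3 -> a[w] + 3*w >= 1) and (3*w > k + 16 -> (not (3*w > k + 16)))))
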